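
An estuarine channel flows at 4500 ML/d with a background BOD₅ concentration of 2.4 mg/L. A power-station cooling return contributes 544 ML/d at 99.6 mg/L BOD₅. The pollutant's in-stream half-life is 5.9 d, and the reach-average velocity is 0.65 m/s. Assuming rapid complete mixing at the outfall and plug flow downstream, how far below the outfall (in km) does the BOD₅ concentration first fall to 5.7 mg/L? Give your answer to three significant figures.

390 km

Mixed concentration C = ΣQC/ΣQ = (4500·2.400 + 544.0·99.60) / 5044 = 64980/5044 = 12.88 mg/L.
Half-life 5.9 d → k = ln 2 / 5.9 = 0.1175 d⁻¹.
Set 12.88·exp(−k·t) = 5.7 → t = ln(12.88/5.7)/k = 599700 s = 166.6 h.
Distance = v·t = 0.65·599700 = 389800 m = 389.8 km.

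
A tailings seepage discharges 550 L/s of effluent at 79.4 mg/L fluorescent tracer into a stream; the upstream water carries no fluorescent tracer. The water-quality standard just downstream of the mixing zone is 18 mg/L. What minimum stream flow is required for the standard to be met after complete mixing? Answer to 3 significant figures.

Set C_mix = 18: (Q·0 + 550.0·79.40) / (Q + 550.0) = 18
→ Q = 550.0·(79.40 − 18)/(18 − 0) = 1876 L/s.

1880 L/s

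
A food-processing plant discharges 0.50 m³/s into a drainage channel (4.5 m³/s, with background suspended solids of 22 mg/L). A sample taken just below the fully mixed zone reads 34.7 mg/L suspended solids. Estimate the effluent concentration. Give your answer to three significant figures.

149 mg/L

Mass balance: 4.500·22.00 + 0.5000·Cₑ = 5.000·34.70
→ Cₑ = (5.000·34.70 − 4.500·22.00) / 0.5000 = 149.0 mg/L.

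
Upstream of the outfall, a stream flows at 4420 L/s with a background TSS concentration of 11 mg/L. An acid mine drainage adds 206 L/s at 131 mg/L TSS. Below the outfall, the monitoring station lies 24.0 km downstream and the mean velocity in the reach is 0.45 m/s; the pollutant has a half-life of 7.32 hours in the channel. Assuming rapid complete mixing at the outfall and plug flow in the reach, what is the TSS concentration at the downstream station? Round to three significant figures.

4.02 mg/L

Mixed concentration C = ΣQC/ΣQ = (4420·11.00 + 206.0·131.0) / 4626 = 75610/4626 = 16.34 mg/L.
Travel time t = 24.0·1000 / 0.45 = 53330 s = 14.81 h.
Half-life 7.32 h → k = ln 2 / 7.32 = 0.09469 h⁻¹ = 2.273 d⁻¹.
First-order decay: C = 16.34·exp(−k·t) = 16.34·0.2459 = 4.019 mg/L.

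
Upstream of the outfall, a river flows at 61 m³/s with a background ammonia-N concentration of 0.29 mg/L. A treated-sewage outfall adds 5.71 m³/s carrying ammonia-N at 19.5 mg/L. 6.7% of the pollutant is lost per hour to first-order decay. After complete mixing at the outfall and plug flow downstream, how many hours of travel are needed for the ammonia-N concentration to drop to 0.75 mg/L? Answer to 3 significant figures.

13.7 h

Mass balance: C = (61.00·0.2900 + 5.710·19.50) / 66.71 = 129.0/66.71 = 1.934 mg/L.
6.7%/h lost → k = −ln(1 − 0.067) = 0.06935 h⁻¹.
1.934·exp(−k·t) = 0.75 → t = ln(1.934/0.75)/k = 49180 s = 13.66 h.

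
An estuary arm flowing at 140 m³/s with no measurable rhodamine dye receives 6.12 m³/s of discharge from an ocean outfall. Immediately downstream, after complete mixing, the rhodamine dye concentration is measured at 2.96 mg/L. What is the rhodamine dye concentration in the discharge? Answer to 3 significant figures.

Mass balance: 140.0·0 + 6.120·Cₑ = 146.1·2.960
→ Cₑ = (146.1·2.960 − 140.0·0) / 6.120 = 70.67 mg/L.

70.7 mg/L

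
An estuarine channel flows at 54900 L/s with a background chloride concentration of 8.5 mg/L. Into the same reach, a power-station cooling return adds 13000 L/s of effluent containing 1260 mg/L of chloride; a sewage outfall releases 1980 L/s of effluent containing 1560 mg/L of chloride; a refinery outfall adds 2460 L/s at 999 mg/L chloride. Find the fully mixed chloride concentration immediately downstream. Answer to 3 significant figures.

310 mg/L

Mixed concentration C = ΣQC/ΣQ = (54900·8.500 + 13000·1260 + 1980·1560 + 2460·999.0) / 72340 = 22390000/72340 = 309.6 mg/L.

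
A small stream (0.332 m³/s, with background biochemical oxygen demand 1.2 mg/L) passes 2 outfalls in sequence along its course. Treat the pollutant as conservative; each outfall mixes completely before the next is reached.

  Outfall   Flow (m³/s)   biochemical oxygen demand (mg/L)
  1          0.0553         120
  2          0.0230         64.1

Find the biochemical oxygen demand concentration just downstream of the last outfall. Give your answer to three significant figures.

Below outfall 1: Q → 0.3873 m³/s, C = (0.3320·1.200 + 0.05530·120.0)/0.3873 = 18.16 mg/L.
Below outfall 2: Q → 0.4103 m³/s, C = (0.3873·18.16 + 0.02300·64.10)/0.4103 = 20.74 mg/L.

20.7 mg/L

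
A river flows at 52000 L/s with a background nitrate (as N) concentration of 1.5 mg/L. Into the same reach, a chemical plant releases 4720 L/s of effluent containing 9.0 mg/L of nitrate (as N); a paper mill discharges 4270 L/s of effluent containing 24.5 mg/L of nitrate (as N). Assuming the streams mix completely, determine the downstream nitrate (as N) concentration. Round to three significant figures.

Conservation of mass: C = (52000·1.500 + 4720·9.000 + 4270·24.50) / 60990 = 225100/60990 = 3.691 mg/L.

3.69 mg/L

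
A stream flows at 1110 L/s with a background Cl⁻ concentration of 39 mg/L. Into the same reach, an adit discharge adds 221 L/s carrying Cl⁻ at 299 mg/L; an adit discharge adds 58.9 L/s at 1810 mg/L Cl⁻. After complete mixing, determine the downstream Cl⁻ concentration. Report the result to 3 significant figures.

Mixed concentration C = ΣQC/ΣQ = (1110·39.00 + 221.0·299.0 + 58.90·1810) / 1390 = 216000/1390 = 155.4 mg/L.

155 mg/L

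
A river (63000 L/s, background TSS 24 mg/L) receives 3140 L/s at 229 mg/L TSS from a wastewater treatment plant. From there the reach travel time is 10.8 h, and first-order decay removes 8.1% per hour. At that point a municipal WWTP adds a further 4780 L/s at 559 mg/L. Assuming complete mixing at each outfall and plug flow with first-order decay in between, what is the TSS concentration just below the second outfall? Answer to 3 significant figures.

Flow-weighted average: C = (63000·24.00 + 3140·229.0) / 66140 = 2231000/66140 = 33.73 mg/L; combined flow 66140 L/s.
8.1%/h lost → k = −ln(1 − 0.081) = 0.08447 h⁻¹.
After decay, C = 33.73 × e^(−kt) = 33.73 × 0.4016 = 13.55 mg/L.
At the second outfall, C = (66140·13.55 + 4780·559.0) / (66140 + 4780) = 50.31 mg/L.

50.3 mg/L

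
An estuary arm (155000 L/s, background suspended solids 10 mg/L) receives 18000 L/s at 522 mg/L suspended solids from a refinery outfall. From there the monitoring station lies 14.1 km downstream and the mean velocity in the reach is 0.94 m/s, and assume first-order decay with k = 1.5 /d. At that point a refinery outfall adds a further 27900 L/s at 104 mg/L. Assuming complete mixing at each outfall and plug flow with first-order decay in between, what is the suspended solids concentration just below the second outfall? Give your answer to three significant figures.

After mixing, C = (155000·10.00 + 18000·522.0) / 173000 = 10950000/173000 = 63.27 mg/L; combined flow 173000 L/s.
Travel time t = 14.1·1000 / 0.94 = 15000 s = 4.167 h.
First-order decay: C = 63.27·exp(−k·t) = 63.27·0.7707 = 48.77 mg/L.
At the second outfall, C = (173000·48.77 + 27900·104.0) / (173000 + 27900) = 56.44 mg/L.

56.4 mg/L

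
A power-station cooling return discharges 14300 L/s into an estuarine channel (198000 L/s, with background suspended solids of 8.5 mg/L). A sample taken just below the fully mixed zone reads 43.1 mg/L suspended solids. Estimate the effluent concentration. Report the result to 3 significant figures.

522 mg/L

Mass balance: 198000·8.500 + 14300·Cₑ = 212300·43.10
→ Cₑ = (212300·43.10 − 198000·8.500) / 14300 = 522.2 mg/L.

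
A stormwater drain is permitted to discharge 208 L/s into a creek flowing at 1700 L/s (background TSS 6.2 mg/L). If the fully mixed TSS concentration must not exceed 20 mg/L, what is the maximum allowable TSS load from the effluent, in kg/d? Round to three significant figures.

2390 kg/d

Mass balance at the limit: 1700·6.200 + 208.0·Cₑ = 1908·20 → Cₑ = 132.8 mg/L.
208.0 L/s = 0.2080 m³/s. Load = 0.2080 m³/s × 132.8 g/m³ × 86 400 s/d = 2386 kg/d.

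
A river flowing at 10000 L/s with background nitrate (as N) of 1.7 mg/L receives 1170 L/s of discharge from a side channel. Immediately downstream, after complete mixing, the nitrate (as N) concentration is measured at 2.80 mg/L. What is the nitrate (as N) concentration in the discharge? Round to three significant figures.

Mass balance: 10000·1.700 + 1170·Cₑ = 11170·2.800
→ Cₑ = (11170·2.800 − 10000·1.700) / 1170 = 12.20 mg/L.

12.2 mg/L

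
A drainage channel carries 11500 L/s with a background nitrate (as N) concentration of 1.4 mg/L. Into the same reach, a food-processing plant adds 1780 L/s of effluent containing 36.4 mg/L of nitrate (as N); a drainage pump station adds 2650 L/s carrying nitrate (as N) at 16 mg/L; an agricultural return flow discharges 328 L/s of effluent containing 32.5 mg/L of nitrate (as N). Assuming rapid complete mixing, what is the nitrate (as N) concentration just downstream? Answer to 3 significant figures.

8.24 mg/L

Flow-weighted average: C = (11500·1.400 + 1780·36.40 + 2650·16.00 + 328.0·32.50) / 16260 = 134000/16260 = 8.239 mg/L.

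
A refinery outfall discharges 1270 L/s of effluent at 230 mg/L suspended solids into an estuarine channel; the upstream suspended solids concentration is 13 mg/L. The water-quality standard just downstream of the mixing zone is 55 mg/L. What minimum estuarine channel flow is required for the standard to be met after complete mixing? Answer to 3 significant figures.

5290 L/s

Set C_mix = 55: (Q·13.00 + 1270·230.0) / (Q + 1270) = 55
→ Q = 1270·(230.0 − 55)/(55 − 13.00) = 5292 L/s.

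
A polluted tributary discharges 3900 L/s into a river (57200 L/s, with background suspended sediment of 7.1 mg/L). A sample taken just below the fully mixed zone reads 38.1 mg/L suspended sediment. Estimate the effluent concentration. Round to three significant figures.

493 mg/L

Mass balance: 57200·7.100 + 3900·Cₑ = 61100·38.10
→ Cₑ = (61100·38.10 − 57200·7.100) / 3900 = 492.8 mg/L.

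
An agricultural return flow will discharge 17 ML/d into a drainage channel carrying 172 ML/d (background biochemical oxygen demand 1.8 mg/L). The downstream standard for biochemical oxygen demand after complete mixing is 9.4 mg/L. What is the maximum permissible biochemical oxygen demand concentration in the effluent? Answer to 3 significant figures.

86.3 mg/L

At the limit, (Qr·Cr + Qe·Cₑ)/(Qr + Qe) = 9.4:
Cₑ = (189.0·9.4 − 172.0·1.800) / 17.00 = 86.29 mg/L.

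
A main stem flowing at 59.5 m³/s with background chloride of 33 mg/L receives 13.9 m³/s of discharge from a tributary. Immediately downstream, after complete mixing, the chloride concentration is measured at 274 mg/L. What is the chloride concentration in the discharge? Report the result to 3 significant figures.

Mass balance: 59.50·33.00 + 13.90·Cₑ = 73.40·274.0
→ Cₑ = (73.40·274.0 − 59.50·33.00) / 13.90 = 1306 mg/L.

1310 mg/L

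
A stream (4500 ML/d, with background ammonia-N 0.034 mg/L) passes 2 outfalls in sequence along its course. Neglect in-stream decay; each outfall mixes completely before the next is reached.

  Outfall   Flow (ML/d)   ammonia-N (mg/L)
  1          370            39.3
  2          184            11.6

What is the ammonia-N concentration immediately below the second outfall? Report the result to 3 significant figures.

3.33 mg/L

After outfall 1: Q = 4500 + 370.0 = 4870 ML/d; C = (4500·0.03400 + 370.0·39.30)/4870 = 3.017 mg/L.
After outfall 2: Q = 4870 + 184.0 = 5054 ML/d; C = (4870·3.017 + 184.0·11.60)/5054 = 3.330 mg/L.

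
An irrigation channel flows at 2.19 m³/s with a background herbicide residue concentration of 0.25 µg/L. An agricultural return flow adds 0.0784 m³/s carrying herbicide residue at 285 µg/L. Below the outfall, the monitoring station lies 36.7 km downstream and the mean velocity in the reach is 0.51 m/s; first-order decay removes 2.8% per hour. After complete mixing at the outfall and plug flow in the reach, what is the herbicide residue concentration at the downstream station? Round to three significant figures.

Mixed concentration C = ΣQC/ΣQ = (2.190·0.2500 + 0.07840·285.0) / 2.268 = 22.89/2.268 = 10.09 µg/L.
Travel time t = 36.7·1000 / 0.51 = 71960 s = 19.99 h.
2.8%/h lost → k = −ln(1 − 0.028) = 0.02840 h⁻¹.
After decay, C = 10.09 × e^(−kt) = 10.09 × 0.5668 = 5.720 µg/L.

5.72 µg/L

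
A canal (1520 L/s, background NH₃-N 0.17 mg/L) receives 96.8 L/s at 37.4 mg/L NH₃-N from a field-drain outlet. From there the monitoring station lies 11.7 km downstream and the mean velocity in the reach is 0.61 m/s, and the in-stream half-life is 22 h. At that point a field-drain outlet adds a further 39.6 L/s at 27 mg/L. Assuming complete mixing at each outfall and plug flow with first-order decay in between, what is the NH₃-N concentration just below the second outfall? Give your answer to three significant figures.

Flow-weighted average: C = (1520·0.1700 + 96.80·37.40) / 1617 = 3879/1617 = 2.399 mg/L; combined flow 1617 L/s.
Travel time t = 11.7·1000 / 0.61 = 19180 s = 5.328 h.
Half-life 22 h → k = ln 2 / 22 = 0.03151 h⁻¹ = 0.7562 d⁻¹.
Decay over the reach: 2.399·exp(−kt) = 2.399·0.8455 = 2.028 mg/L.
Second outfall: C = (1617·2.028 + 39.60·27.00)/1656 = 2.625 mg/L.

2.63 mg/L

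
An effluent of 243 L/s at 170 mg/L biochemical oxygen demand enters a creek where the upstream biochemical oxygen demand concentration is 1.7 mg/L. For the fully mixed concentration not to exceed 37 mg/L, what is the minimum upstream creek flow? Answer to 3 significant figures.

Set C_mix = 37: (Q·1.700 + 243.0·170.0) / (Q + 243.0) = 37
→ Q = 243.0·(170.0 − 37)/(37 − 1.700) = 915.6 L/s.

916 L/s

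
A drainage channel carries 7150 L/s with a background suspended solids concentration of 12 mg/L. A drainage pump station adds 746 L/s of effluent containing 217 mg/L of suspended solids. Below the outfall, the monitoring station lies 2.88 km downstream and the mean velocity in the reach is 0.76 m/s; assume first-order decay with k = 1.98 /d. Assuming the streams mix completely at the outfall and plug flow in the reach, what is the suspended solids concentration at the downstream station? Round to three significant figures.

Mixed concentration C = ΣQC/ΣQ = (7150·12.00 + 746.0·217.0) / 7896 = 247700/7896 = 31.37 mg/L.
Travel time t = 2.88·1000 / 0.76 = 3789 s = 1.053 h.
First-order decay: C = 31.37·exp(−k·t) = 31.37·0.9168 = 28.76 mg/L.

28.8 mg/L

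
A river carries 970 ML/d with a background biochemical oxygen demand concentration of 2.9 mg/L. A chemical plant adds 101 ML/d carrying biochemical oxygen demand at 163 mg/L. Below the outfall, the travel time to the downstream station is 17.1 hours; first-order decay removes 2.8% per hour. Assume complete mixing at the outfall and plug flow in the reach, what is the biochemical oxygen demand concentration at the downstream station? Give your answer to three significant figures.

11.1 mg/L

Mass balance: C = (970.0·2.900 + 101.0·163.0) / 1071 = 19280/1071 = 18.00 mg/L.
2.8%/h lost → k = −ln(1 − 0.028) = 0.02840 h⁻¹.
After decay, C = 18.00 × e^(−kt) = 18.00 × 0.6153 = 11.07 mg/L.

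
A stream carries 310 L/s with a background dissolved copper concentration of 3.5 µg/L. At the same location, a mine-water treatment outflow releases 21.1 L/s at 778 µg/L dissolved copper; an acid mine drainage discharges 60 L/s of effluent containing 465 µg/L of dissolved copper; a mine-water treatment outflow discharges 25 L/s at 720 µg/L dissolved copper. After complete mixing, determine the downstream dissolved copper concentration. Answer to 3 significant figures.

Mixed concentration C = ΣQC/ΣQ = (310.0·3.500 + 21.10·778.0 + 60.00·465.0 + 25.00·720.0) / 416.1 = 63400/416.1 = 152.4 µg/L.

152 µg/L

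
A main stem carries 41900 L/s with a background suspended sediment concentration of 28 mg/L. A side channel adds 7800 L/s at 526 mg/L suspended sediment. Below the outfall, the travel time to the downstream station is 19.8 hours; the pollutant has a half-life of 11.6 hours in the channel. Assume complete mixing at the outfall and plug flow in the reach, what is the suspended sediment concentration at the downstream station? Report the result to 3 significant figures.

32.5 mg/L

Mass balance: C = (41900·28.00 + 7800·526.0) / 49700 = 5276000/49700 = 106.2 mg/L.
Half-life 11.6 h → k = ln 2 / 11.6 = 0.05975 h⁻¹ = 1.434 d⁻¹.
Decay over the reach: 106.2·exp(−kt) = 106.2·0.3063 = 32.52 mg/L.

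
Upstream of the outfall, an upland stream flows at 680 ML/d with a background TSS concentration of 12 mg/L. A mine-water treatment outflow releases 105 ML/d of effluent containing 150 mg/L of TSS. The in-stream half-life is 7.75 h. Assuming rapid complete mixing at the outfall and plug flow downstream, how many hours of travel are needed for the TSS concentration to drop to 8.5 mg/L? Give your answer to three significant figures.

14.3 h

After mixing, C = (680.0·12.00 + 105.0·150.0) / 785.0 = 23910/785.0 = 30.46 mg/L.
Half-life 7.75 h → k = ln 2 / 7.75 = 0.08944 h⁻¹ = 2.147 d⁻¹.
30.46·exp(−k·t) = 8.5 → t = ln(30.46/8.5)/k = 51370 s = 14.27 h.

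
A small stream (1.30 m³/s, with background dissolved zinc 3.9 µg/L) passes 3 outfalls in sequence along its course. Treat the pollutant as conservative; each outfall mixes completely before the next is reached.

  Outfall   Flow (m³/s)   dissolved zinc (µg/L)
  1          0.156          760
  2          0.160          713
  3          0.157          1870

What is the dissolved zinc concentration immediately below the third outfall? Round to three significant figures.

300 µg/L

After outfall 1: Q = 1.300 + 0.1560 = 1.456 m³/s; C = (1.300·3.900 + 0.1560·760.0)/1.456 = 84.91 µg/L.
After outfall 2: Q = 1.456 + 0.1600 = 1.616 m³/s; C = (1.456·84.91 + 0.1600·713.0)/1.616 = 147.1 µg/L.
After outfall 3: Q = 1.616 + 0.1570 = 1.773 m³/s; C = (1.616·147.1 + 0.1570·1870)/1.773 = 299.7 µg/L.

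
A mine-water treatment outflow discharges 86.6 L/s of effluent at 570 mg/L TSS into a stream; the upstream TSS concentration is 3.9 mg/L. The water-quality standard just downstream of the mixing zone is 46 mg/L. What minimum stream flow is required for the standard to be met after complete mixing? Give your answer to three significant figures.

1080 L/s

Set C_mix = 46: (Q·3.900 + 86.60·570.0) / (Q + 86.60) = 46
→ Q = 86.60·(570.0 − 46)/(46 − 3.900) = 1078 L/s.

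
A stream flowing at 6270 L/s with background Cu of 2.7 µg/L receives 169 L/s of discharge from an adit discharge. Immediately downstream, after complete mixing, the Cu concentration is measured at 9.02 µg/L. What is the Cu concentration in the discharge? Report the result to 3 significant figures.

243 µg/L

Mass balance: 6270·2.700 + 169.0·Cₑ = 6439·9.020
→ Cₑ = (6439·9.020 − 6270·2.700) / 169.0 = 243.5 µg/L.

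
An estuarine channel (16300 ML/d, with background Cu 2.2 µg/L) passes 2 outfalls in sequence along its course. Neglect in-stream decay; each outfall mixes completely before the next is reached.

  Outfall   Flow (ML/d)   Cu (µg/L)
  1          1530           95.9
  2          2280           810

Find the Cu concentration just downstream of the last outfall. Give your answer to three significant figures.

Below outfall 1: Q → 17830 ML/d, C = (16300·2.200 + 1530·95.90)/17830 = 10.24 µg/L.
Below outfall 2: Q → 20110 ML/d, C = (17830·10.24 + 2280·810.0)/20110 = 100.9 µg/L.

101 µg/L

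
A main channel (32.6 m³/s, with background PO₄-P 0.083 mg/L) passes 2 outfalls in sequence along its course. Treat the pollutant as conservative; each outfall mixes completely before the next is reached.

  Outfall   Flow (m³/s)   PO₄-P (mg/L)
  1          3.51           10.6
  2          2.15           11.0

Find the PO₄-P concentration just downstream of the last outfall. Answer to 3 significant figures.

1.66 mg/L

After outfall 1: Q = 32.60 + 3.510 = 36.11 m³/s; C = (32.60·0.08300 + 3.510·10.60)/36.11 = 1.105 mg/L.
After outfall 2: Q = 36.11 + 2.150 = 38.26 m³/s; C = (36.11·1.105 + 2.150·11.00)/38.26 = 1.661 mg/L.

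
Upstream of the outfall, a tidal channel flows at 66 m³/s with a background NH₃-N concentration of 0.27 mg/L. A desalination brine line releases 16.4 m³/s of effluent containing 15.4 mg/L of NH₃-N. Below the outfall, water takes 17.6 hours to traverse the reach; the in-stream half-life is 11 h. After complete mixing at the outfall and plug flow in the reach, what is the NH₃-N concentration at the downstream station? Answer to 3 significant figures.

1.08 mg/L

Mass balance: C = (66.00·0.2700 + 16.40·15.40) / 82.40 = 270.4/82.40 = 3.281 mg/L.
Half-life 11 h → k = ln 2 / 11 = 0.06301 h⁻¹ = 1.512 d⁻¹.
Applying C = C₀e^(−kt): 3.281 × 0.3299 = 1.082 mg/L.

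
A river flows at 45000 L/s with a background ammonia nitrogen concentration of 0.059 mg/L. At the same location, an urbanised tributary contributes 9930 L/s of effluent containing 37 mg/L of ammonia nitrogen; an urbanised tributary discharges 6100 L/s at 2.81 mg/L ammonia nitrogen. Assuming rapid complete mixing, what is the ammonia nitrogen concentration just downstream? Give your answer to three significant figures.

6.34 mg/L

Mass balance: C = (45000·0.05900 + 9930·37.00 + 6100·2.810) / 61030 = 387200/61030 = 6.345 mg/L.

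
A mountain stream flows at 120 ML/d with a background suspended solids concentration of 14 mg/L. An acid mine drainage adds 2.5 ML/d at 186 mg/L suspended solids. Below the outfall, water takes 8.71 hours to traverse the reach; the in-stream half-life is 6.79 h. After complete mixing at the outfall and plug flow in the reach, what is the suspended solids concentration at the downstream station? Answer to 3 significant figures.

Flow-weighted average: C = (120.0·14.00 + 2.500·186.0) / 122.5 = 2145/122.5 = 17.51 mg/L.
Half-life 6.79 h → k = ln 2 / 6.79 = 0.1021 h⁻¹ = 2.450 d⁻¹.
Decay over the reach: 17.51·exp(−kt) = 17.51·0.4110 = 7.197 mg/L.

7.20 mg/L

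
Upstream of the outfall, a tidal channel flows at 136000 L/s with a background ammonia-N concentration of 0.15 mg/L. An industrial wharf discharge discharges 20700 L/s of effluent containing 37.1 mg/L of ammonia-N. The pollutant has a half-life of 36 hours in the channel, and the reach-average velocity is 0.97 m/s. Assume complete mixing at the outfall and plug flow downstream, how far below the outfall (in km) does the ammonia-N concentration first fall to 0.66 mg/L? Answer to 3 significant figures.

368 km

Mass balance: C = (136000·0.1500 + 20700·37.10) / 156700 = 788400/156700 = 5.031 mg/L.
Half-life 36 h → k = ln 2 / 36 = 0.01925 h⁻¹ = 0.4621 d⁻¹.
Set 5.031·exp(−k·t) = 0.66 → t = ln(5.031/0.66)/k = 379800 s = 105.5 h.
Distance = v·t = 0.97·379800 = 368400 m = 368.4 km.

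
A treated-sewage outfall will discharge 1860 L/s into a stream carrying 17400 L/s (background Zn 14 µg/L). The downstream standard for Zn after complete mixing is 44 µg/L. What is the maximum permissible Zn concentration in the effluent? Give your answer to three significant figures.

At the limit, (Qr·Cr + Qe·Cₑ)/(Qr + Qe) = 44:
Cₑ = (19260·44 − 17400·14.00) / 1860 = 324.6 µg/L.

325 µg/L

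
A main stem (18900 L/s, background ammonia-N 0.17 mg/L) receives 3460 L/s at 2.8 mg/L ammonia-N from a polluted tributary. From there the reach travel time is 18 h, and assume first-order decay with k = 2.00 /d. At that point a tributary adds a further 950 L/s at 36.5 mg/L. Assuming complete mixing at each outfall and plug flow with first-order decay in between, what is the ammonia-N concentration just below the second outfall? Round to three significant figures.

After mixing, C = (18900·0.1700 + 3460·2.800) / 22360 = 12900/22360 = 0.5770 mg/L; combined flow 22360 L/s.
Decay over the reach: 0.5770·exp(−kt) = 0.5770·0.2231 = 0.1287 mg/L.
At the second outfall, C = (22360·0.1287 + 950.0·36.50) / (22360 + 950.0) = 1.611 mg/L.

1.61 mg/L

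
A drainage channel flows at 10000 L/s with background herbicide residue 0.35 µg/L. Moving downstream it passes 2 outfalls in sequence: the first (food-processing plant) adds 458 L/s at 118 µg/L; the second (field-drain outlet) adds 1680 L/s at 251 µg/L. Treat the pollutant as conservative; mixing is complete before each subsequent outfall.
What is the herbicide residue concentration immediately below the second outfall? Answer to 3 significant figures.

39.5 µg/L

Below outfall 1: Q → 10460 L/s, C = (10000·0.3500 + 458.0·118.0)/10460 = 5.502 µg/L.
Below outfall 2: Q → 12140 L/s, C = (10460·5.502 + 1680·251.0)/12140 = 39.48 µg/L.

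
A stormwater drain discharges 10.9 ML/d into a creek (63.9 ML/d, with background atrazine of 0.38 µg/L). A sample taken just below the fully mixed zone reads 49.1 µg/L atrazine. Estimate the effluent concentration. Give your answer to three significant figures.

335 µg/L

Mass balance: 63.90·0.3800 + 10.90·Cₑ = 74.80·49.10
→ Cₑ = (74.80·49.10 − 63.90·0.3800) / 10.90 = 334.7 µg/L.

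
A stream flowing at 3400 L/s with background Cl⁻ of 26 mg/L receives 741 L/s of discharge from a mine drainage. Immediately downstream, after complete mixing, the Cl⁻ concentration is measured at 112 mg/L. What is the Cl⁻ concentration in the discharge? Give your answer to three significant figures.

507 mg/L

Mass balance: 3400·26.00 + 741.0·Cₑ = 4141·112.0
→ Cₑ = (4141·112.0 − 3400·26.00) / 741.0 = 506.6 mg/L.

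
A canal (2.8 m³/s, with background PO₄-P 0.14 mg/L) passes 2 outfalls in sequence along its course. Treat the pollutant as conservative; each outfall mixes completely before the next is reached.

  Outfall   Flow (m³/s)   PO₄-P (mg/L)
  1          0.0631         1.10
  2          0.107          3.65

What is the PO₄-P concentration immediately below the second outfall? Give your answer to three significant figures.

0.287 mg/L

Outfall 1: combined Q = 2.863 m³/s; C = (2.800·0.1400 + 0.06310·1.100)/2.863 = 0.1612 mg/L.
Outfall 2: combined Q = 2.970 m³/s; C = (2.863·0.1612 + 0.1070·3.650)/2.970 = 0.2868 mg/L.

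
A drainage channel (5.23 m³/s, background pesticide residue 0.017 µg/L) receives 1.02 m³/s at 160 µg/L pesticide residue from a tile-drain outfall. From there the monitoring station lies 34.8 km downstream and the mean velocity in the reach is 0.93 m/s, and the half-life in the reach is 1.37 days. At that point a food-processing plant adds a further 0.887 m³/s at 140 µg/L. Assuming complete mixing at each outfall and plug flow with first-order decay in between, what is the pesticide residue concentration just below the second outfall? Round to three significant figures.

Mass balance: C = (5.230·0.01700 + 1.020·160.0) / 6.250 = 163.3/6.250 = 26.13 µg/L; combined flow 6.250 m³/s.
Travel time t = 34.8·1000 / 0.93 = 37420 s = 10.39 h.
Half-life 1.37 d → k = ln 2 / 1.37 = 0.5059 d⁻¹.
First-order decay: C = 26.13·exp(−k·t) = 26.13·0.8032 = 20.99 µg/L.
At the second outfall, C = (6.250·20.99 + 0.8870·140.0) / (6.250 + 0.8870) = 35.78 µg/L.

35.8 µg/L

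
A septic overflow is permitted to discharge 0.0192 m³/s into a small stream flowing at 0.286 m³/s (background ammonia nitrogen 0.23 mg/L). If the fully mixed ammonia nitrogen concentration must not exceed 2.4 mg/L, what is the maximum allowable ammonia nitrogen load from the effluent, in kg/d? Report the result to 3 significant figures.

Mass balance at the limit: 0.2860·0.2300 + 0.01920·Cₑ = 0.3052·2.4 → Cₑ = 34.72 mg/L.
Load = 0.01920 m³/s × 34.72 g/m³ × 86 400 s/d = 57.60 kg/d.

57.6 kg/d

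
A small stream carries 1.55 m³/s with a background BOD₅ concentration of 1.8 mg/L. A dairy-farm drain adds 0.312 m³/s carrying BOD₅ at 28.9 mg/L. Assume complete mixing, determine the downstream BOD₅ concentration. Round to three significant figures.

6.34 mg/L

Flow-weighted average: C = (1.550·1.800 + 0.3120·28.90) / 1.862 = 11.81/1.862 = 6.341 mg/L.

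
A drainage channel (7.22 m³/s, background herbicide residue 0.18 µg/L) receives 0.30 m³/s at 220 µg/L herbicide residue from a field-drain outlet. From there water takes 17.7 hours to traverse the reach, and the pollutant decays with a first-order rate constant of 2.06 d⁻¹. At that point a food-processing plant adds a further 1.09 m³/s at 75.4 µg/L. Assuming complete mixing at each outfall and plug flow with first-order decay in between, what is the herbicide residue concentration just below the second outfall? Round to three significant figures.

11.3 µg/L

Mixed concentration C = ΣQC/ΣQ = (7.220·0.1800 + 0.3000·220.0) / 7.520 = 67.30/7.520 = 8.949 µg/L; combined flow 7.520 m³/s.
First-order decay: C = 8.949·exp(−k·t) = 8.949·0.2189 = 1.959 µg/L.
Second outfall: C = (7.520·1.959 + 1.090·75.40)/8.610 = 11.26 µg/L.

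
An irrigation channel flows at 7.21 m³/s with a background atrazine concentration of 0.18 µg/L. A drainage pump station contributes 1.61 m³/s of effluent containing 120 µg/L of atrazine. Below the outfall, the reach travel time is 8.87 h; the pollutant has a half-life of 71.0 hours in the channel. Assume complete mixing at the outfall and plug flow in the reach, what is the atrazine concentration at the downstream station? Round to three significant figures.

20.2 µg/L

Mass balance: C = (7.210·0.1800 + 1.610·120.0) / 8.820 = 194.5/8.820 = 22.05 µg/L.
Half-life 71.0 h → k = ln 2 / 71.0 = 0.009763 h⁻¹ = 0.2343 d⁻¹.
Decay over the reach: 22.05·exp(−kt) = 22.05·0.9170 = 20.22 µg/L.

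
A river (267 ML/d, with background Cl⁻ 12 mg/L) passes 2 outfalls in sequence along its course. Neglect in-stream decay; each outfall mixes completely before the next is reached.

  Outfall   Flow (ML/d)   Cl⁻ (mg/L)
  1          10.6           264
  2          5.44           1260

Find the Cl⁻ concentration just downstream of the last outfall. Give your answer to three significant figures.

Below outfall 1: Q → 277.6 ML/d, C = (267.0·12.00 + 10.60·264.0)/277.6 = 21.62 mg/L.
Below outfall 2: Q → 283.0 ML/d, C = (277.6·21.62 + 5.440·1260)/283.0 = 45.42 mg/L.

45.4 mg/L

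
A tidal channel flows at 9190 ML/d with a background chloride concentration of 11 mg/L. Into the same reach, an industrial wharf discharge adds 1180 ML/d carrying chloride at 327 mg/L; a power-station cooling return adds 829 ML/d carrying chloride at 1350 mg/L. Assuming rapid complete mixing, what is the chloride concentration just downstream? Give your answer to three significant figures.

Mass balance: C = (9190·11.00 + 1180·327.0 + 829.0·1350) / 11200 = 1606000/11200 = 143.4 mg/L.

143 mg/L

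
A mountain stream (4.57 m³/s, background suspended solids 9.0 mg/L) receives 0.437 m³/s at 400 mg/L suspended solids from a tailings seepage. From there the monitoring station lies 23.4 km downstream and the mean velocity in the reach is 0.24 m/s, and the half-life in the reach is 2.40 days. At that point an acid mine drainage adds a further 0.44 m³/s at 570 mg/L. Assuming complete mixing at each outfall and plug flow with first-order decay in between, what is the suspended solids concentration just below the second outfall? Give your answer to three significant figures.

74.7 mg/L

Flow-weighted average: C = (4.570·9.000 + 0.4370·400.0) / 5.007 = 215.9/5.007 = 43.13 mg/L; combined flow 5.007 m³/s.
Travel time t = 23.4·1000 / 0.24 = 97500 s = 27.08 h.
Half-life 2.40 d → k = ln 2 / 2.40 = 0.2888 d⁻¹.
Applying C = C₀e^(−kt): 43.13 × 0.7219 = 31.13 mg/L.
At the second outfall, C = (5.007·31.13 + 0.4400·570.0) / (5.007 + 0.4400) = 74.66 mg/L.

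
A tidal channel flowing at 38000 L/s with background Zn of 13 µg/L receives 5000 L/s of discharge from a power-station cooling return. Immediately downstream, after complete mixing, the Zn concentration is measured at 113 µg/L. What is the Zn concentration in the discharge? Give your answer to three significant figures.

873 µg/L

Mass balance: 38000·13.00 + 5000·Cₑ = 43000·113.0
→ Cₑ = (43000·113.0 − 38000·13.00) / 5000 = 873.0 µg/L.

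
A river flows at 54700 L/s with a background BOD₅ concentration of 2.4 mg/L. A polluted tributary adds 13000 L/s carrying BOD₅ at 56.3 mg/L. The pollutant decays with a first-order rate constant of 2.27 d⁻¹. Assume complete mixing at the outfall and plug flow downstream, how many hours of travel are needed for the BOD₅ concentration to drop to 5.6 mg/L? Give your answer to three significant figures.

Mixed concentration C = ΣQC/ΣQ = (54700·2.400 + 13000·56.30) / 67700 = 863200/67700 = 12.75 mg/L.
12.75·exp(−k·t) = 5.6 → t = ln(12.75/5.6)/k = 31320 s = 8.699 h.

8.70 h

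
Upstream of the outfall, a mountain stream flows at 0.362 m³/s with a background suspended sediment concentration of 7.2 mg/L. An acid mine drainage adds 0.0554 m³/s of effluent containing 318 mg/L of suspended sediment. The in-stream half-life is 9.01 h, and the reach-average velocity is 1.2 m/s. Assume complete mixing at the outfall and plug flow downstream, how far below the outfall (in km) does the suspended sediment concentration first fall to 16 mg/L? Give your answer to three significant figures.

62.2 km

Mass balance: C = (0.3620·7.200 + 0.05540·318.0) / 0.4174 = 20.22/0.4174 = 48.45 mg/L.
Half-life 9.01 h → k = ln 2 / 9.01 = 0.07693 h⁻¹ = 1.846 d⁻¹.
Set 48.45·exp(−k·t) = 16 → t = ln(48.45/16)/k = 51850 s = 14.40 h.
Distance = v·t = 1.2·51850 = 62220 m = 62.22 km.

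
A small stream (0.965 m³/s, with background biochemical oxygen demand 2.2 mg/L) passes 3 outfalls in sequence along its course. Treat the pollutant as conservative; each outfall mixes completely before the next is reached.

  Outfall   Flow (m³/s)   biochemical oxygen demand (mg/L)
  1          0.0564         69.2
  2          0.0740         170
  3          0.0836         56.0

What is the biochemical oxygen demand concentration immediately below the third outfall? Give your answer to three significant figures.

After outfall 1: Q = 0.9650 + 0.05640 = 1.021 m³/s; C = (0.9650·2.200 + 0.05640·69.20)/1.021 = 5.900 mg/L.
After outfall 2: Q = 1.021 + 0.07400 = 1.095 m³/s; C = (1.021·5.900 + 0.07400·170.0)/1.095 = 16.99 mg/L.
After outfall 3: Q = 1.095 + 0.08360 = 1.179 m³/s; C = (1.095·16.99 + 0.08360·56.00)/1.179 = 19.75 mg/L.

19.8 mg/L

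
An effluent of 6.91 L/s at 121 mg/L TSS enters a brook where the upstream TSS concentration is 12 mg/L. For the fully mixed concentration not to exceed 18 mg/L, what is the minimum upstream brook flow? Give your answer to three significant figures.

119 L/s

Set C_mix = 18: (Q·12.00 + 6.910·121.0) / (Q + 6.910) = 18
→ Q = 6.910·(121.0 − 18)/(18 − 12.00) = 118.6 L/s.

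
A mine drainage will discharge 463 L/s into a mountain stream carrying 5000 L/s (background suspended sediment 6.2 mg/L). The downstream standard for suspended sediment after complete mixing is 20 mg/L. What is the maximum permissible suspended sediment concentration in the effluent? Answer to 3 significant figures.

169 mg/L

At the limit, (Qr·Cr + Qe·Cₑ)/(Qr + Qe) = 20:
Cₑ = (5463·20 − 5000·6.200) / 463.0 = 169.0 mg/L.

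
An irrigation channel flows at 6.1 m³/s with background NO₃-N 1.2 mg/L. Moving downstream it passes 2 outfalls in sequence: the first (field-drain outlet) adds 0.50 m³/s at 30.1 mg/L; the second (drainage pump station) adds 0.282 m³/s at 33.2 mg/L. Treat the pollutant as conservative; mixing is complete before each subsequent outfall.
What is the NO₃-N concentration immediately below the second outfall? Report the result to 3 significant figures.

4.61 mg/L

After outfall 1: Q = 6.100 + 0.5000 = 6.600 m³/s; C = (6.100·1.200 + 0.5000·30.10)/6.600 = 3.389 mg/L.
After outfall 2: Q = 6.600 + 0.2820 = 6.882 m³/s; C = (6.600·3.389 + 0.2820·33.20)/6.882 = 4.611 mg/L.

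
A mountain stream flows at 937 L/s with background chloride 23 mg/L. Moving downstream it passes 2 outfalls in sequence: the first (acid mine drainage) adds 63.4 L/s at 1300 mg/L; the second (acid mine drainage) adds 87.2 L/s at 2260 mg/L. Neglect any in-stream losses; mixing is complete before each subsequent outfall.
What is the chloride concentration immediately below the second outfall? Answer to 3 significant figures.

277 mg/L

Outfall 1: combined Q = 1000 L/s; C = (937.0·23.00 + 63.40·1300)/1000 = 103.9 mg/L.
Outfall 2: combined Q = 1088 L/s; C = (1000·103.9 + 87.20·2260)/1088 = 276.8 mg/L.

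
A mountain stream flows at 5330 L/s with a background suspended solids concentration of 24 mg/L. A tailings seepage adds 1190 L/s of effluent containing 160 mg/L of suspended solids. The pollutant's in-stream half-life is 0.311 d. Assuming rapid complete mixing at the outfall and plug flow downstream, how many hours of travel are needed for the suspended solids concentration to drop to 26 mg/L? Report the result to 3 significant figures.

6.78 h

After mixing, C = (5330·24.00 + 1190·160.0) / 6520 = 318300/6520 = 48.82 mg/L.
Half-life 0.311 d → k = ln 2 / 0.311 = 2.229 d⁻¹.
48.82·exp(−k·t) = 26 → t = ln(48.82/26)/k = 24430 s = 6.785 h.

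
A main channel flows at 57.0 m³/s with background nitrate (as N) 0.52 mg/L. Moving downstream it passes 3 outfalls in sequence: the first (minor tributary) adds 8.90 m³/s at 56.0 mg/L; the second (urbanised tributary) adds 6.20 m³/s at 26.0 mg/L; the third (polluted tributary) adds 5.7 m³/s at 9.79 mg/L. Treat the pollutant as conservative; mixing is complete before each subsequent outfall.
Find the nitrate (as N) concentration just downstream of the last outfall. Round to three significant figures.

9.58 mg/L

Below outfall 1: Q → 65.90 m³/s, C = (57.00·0.5200 + 8.900·56.00)/65.90 = 8.013 mg/L.
Below outfall 2: Q → 72.10 m³/s, C = (65.90·8.013 + 6.200·26.00)/72.10 = 9.560 mg/L.
Below outfall 3: Q → 77.80 m³/s, C = (72.10·9.560 + 5.700·9.790)/77.80 = 9.576 mg/L.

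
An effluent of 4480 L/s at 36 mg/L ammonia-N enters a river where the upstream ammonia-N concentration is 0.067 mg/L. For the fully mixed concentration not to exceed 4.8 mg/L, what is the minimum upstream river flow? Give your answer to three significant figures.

Set C_mix = 4.8: (Q·0.06700 + 4480·36.00) / (Q + 4480) = 4.8
→ Q = 4480·(36.00 − 4.8)/(4.8 − 0.06700) = 29530 L/s.

29500 L/s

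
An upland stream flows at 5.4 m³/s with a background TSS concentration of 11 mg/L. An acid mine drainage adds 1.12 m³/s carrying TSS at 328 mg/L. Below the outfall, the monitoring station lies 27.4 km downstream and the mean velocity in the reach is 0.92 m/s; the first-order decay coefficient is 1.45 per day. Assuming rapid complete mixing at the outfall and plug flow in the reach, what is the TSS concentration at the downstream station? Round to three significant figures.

39.7 mg/L

Mass balance: C = (5.400·11.00 + 1.120·328.0) / 6.520 = 426.8/6.520 = 65.45 mg/L.
Travel time t = 27.4·1000 / 0.92 = 29780 s = 8.273 h.
After decay, C = 65.45 × e^(−kt) = 65.45 × 0.6066 = 39.71 mg/L.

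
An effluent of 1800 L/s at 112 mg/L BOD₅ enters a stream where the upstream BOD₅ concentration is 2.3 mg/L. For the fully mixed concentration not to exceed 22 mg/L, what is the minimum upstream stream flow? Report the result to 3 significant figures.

8220 L/s

Set C_mix = 22: (Q·2.300 + 1800·112.0) / (Q + 1800) = 22
→ Q = 1800·(112.0 − 22)/(22 − 2.300) = 8223 L/s.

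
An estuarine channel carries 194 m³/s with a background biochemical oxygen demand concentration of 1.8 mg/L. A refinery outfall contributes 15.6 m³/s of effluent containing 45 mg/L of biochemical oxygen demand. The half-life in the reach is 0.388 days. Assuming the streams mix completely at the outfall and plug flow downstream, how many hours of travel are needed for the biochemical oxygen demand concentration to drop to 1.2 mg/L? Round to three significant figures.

Mixed concentration C = ΣQC/ΣQ = (194.0·1.800 + 15.60·45.00) / 209.6 = 1051/209.6 = 5.015 mg/L.
Half-life 0.388 d → k = ln 2 / 0.388 = 1.786 d⁻¹.
5.015·exp(−k·t) = 1.2 → t = ln(5.015/1.2)/k = 69170 s = 19.21 h.

19.2 h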